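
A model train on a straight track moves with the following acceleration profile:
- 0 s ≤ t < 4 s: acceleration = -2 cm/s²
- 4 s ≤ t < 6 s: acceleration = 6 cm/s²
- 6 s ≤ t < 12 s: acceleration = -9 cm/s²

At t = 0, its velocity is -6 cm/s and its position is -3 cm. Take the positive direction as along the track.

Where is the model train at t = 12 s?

-233 cm

On each constant-a segment, Δv = aΔt and Δx = v₀Δt + ½aΔt²; chain segment to segment.
0–4 s: v starts -6 cm/s; Δx = -6·4 + ½·-2·4² = -40 cm; v ends -14 cm/s.
4–6 s: v starts -14 cm/s; Δx = -14·2 + ½·6·2² = -16 cm; v ends -2 cm/s.
6–12 s: v starts -2 cm/s; Δx = -2·6 + ½·-9·6² = -174 cm; v ends -56 cm/s.
x(12) = -3 + Σ Δx = -233 cm.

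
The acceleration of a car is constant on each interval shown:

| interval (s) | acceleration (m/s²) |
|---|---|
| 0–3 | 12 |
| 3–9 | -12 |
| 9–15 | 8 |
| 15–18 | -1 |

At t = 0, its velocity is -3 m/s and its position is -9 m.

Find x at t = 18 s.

-49.5 m

On each constant-a segment, Δv = aΔt and Δx = v₀Δt + ½aΔt²; chain segment to segment.
0–3 s: v starts -3 m/s; Δx = -3·3 + ½·12·3² = 45 m; v ends 33 m/s.
3–9 s: v starts 33 m/s; Δx = 33·6 + ½·-12·6² = -18 m; v ends -39 m/s.
9–15 s: v starts -39 m/s; Δx = -39·6 + ½·8·6² = -90 m; v ends 9 m/s.
15–18 s: v starts 9 m/s; Δx = 9·3 + ½·-1·3² = 22.5 m; v ends 6 m/s.
x(18) = -9 + Σ Δx = -49.5 m.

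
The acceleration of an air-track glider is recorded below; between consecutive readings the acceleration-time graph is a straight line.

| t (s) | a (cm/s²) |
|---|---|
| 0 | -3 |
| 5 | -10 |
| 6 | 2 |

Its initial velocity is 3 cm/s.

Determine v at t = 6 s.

Δv equals the area under the a-t graph; then v = v₀ + Δv.
0–5 s: ½(-3 + -10)(5) = -32.5 cm/s
5–6 s: ½(-10 + 2)(1) = -4 cm/s
Δv = -36.5 cm/s, so v(6) = 3 + (-36.5) = -33.5 cm/s.

-33.5 cm/s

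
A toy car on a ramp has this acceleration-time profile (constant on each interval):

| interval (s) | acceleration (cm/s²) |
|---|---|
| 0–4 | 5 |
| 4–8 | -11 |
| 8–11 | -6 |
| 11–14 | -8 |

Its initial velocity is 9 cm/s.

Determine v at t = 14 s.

-57 cm/s

Δv equals the area under the a-t graph; then v = v₀ + Δv.
0–4 s: 5 × 4 = 20 cm/s
4–8 s: -11 × 4 = -44 cm/s
8–11 s: -6 × 3 = -18 cm/s
11–14 s: -8 × 3 = -24 cm/s
Δv = -66 cm/s, so v(14) = 9 + (-66) = -57 cm/s.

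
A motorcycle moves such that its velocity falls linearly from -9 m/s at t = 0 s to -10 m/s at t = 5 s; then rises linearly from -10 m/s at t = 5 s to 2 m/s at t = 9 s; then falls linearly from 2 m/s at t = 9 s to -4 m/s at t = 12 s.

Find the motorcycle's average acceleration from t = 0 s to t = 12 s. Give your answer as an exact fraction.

Average acceleration = Δv/Δt = (-4 − -9)/(12 − 0) = 5/12 m/s².

5/12 m/s²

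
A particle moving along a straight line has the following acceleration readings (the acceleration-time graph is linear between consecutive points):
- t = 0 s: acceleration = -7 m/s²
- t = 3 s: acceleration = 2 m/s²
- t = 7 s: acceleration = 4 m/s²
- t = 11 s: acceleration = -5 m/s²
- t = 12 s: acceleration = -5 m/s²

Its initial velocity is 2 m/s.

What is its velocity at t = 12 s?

-0.5 m/s

Δv equals the area under the a-t graph; then v = v₀ + Δv.
0–3 s: ½(-7 + 2)(3) = -7.5 m/s
3–7 s: ½(2 + 4)(4) = 12 m/s
7–11 s: ½(4 + -5)(4) = -2 m/s
11–12 s: -5 × 1 = -5 m/s
Δv = -2.5 m/s, so v(12) = 2 + (-2.5) = -0.5 m/s.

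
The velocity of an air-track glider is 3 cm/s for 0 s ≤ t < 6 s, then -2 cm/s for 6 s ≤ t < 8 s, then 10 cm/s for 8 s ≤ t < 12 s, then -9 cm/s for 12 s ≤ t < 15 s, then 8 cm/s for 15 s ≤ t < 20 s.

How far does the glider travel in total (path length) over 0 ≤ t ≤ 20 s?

Distance (not displacement) is the total path length: add the absolute areas under v-t.
0–6 s: |3| × 6 = 18 cm
6–8 s: |-2| × 2 = 4 cm
8–12 s: |10| × 4 = 40 cm
12–15 s: |-9| × 3 = 27 cm
15–20 s: |8| × 5 = 40 cm
Total distance = 129 cm

129 cm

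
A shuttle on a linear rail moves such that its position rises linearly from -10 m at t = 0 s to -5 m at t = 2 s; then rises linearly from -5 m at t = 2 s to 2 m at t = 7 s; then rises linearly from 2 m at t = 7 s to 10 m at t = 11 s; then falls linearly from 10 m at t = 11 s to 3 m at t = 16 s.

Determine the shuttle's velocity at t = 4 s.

1.4 m/s

Velocity is the slope of the x-t graph on 2–7 s: (2 − -5)/(7 − 2) = 1.4 m/s.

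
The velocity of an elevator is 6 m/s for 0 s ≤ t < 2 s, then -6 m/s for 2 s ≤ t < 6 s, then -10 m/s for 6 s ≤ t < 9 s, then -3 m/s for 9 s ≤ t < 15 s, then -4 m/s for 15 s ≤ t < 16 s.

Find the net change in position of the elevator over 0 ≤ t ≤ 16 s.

-64 m

Displacement is the signed area under the v-t curve.
0–2 s: 6 × 2 = 12 m
2–6 s: -6 × 4 = -24 m
6–9 s: -10 × 3 = -30 m
9–15 s: -3 × 6 = -18 m
15–16 s: -4 × 1 = -4 m
Net displacement = -64 m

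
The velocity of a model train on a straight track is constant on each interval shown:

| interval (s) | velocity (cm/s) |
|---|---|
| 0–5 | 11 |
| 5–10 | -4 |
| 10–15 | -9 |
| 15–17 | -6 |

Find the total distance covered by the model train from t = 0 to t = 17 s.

Total distance travelled is ∫|v| dt — sum the magnitudes of each area piece.
0–5 s: |11| × 5 = 55 cm
5–10 s: |-4| × 5 = 20 cm
10–15 s: |-9| × 5 = 45 cm
15–17 s: |-6| × 2 = 12 cm
Total distance = 132 cm

132 cm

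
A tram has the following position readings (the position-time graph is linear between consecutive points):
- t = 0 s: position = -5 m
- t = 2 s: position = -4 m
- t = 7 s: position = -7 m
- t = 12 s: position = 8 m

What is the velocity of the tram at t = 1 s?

0.5 m/s

Velocity is the slope of the x-t graph on 0–2 s: (-4 − -5)/(2 − 0) = 0.5 m/s.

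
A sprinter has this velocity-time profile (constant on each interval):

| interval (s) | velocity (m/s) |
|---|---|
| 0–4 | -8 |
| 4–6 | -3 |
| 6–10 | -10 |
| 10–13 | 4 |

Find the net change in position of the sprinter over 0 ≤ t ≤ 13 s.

-66 m

Net displacement equals the area under the velocity-time graph (areas below the axis count negative).
0–4 s: -8 × 4 = -32 m
4–6 s: -3 × 2 = -6 m
6–10 s: -10 × 4 = -40 m
10–13 s: 4 × 3 = 12 m
Net displacement = -66 m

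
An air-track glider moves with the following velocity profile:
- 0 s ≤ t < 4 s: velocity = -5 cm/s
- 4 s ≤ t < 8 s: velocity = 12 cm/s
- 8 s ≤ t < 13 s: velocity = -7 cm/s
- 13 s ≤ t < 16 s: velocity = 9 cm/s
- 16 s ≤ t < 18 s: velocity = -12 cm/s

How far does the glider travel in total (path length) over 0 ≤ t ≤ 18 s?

154 cm

Total distance travelled is ∫|v| dt — sum the magnitudes of each area piece.
0–4 s: |-5| × 4 = 20 cm
4–8 s: |12| × 4 = 48 cm
8–13 s: |-7| × 5 = 35 cm
13–16 s: |9| × 3 = 27 cm
16–18 s: |-12| × 2 = 24 cm
Total distance = 154 cm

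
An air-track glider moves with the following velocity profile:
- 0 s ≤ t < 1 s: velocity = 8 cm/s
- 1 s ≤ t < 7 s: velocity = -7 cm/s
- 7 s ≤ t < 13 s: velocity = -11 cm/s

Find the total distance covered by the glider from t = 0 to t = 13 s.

Total distance travelled is ∫|v| dt — sum the magnitudes of each area piece.
0–1 s: |8| × 1 = 8 cm
1–7 s: |-7| × 6 = 42 cm
7–13 s: |-11| × 6 = 66 cm
Total distance = 116 cm

116 cm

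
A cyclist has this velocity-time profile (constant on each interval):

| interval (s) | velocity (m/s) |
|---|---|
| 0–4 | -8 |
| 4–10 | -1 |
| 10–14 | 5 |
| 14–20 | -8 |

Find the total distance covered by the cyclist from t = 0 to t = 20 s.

106 m

Distance (not displacement) is the total path length: add the absolute areas under v-t.
0–4 s: |-8| × 4 = 32 m
4–10 s: |-1| × 6 = 6 m
10–14 s: |5| × 4 = 20 m
14–20 s: |-8| × 6 = 48 m
Total distance = 106 m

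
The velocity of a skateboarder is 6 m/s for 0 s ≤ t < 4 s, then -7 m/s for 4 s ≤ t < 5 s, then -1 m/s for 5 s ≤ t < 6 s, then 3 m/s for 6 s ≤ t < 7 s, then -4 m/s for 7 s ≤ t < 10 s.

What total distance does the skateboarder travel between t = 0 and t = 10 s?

47 m

Distance (not displacement) is the total path length: add the absolute areas under v-t.
0–4 s: |6| × 4 = 24 m
4–5 s: |-7| × 1 = 7 m
5–6 s: |-1| × 1 = 1 m
6–7 s: |3| × 1 = 3 m
7–10 s: |-4| × 3 = 12 m
Total distance = 47 m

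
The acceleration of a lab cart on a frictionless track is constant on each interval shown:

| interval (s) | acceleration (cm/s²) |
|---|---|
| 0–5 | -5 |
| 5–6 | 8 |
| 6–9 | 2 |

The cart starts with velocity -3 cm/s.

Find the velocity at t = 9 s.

Δv equals the area under the a-t graph; then v = v₀ + Δv.
0–5 s: -5 × 5 = -25 cm/s
5–6 s: 8 × 1 = 8 cm/s
6–9 s: 2 × 3 = 6 cm/s
Δv = -11 cm/s, so v(9) = -3 + (-11) = -14 cm/s.

-14 cm/s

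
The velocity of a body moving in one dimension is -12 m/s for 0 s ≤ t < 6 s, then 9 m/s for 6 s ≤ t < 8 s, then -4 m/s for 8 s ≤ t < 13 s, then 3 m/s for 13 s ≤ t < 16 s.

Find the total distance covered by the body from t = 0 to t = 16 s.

119 m

Total distance travelled is ∫|v| dt — sum the magnitudes of each area piece.
0–6 s: |-12| × 6 = 72 m
6–8 s: |9| × 2 = 18 m
8–13 s: |-4| × 5 = 20 m
13–16 s: |3| × 3 = 9 m
Total distance = 119 m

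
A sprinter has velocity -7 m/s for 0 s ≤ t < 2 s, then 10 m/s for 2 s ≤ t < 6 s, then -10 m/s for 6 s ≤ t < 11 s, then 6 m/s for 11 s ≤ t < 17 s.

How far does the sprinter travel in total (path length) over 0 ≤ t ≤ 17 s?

Distance (not displacement) is the total path length: add the absolute areas under v-t.
0–2 s: |-7| × 2 = 14 m
2–6 s: |10| × 4 = 40 m
6–11 s: |-10| × 5 = 50 m
11–17 s: |6| × 6 = 36 m
Total distance = 140 m

140 m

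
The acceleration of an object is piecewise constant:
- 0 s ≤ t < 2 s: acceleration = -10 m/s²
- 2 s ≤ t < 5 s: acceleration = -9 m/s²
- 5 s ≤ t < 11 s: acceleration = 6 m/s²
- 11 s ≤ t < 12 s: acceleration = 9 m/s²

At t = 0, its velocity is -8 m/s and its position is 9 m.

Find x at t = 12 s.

-388 m

On each constant-a segment, Δv = aΔt and Δx = v₀Δt + ½aΔt²; chain segment to segment.
0–2 s: v starts -8 m/s; Δx = -8·2 + ½·-10·2² = -36 m; v ends -28 m/s.
2–5 s: v starts -28 m/s; Δx = -28·3 + ½·-9·3² = -124.5 m; v ends -55 m/s.
5–11 s: v starts -55 m/s; Δx = -55·6 + ½·6·6² = -222 m; v ends -19 m/s.
11–12 s: v starts -19 m/s; Δx = -19·1 + ½·9·1² = -14.5 m; v ends -10 m/s.
x(12) = 9 + Σ Δx = -388 m.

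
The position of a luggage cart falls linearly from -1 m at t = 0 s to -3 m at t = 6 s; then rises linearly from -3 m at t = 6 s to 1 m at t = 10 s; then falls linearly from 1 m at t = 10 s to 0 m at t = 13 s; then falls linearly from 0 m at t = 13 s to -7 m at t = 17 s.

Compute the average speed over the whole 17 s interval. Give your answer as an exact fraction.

14/17 m/s

Average speed = (total path length)/(elapsed time); on a piecewise-linear x-t graph the path length is Σ|Δx|.
0–6 s: |Δx| = |-3 − -1| = 2 m
6–10 s: |Δx| = |1 − -3| = 4 m
10–13 s: |Δx| = |0 − 1| = 1 m
13–17 s: |Δx| = |-7 − 0| = 7 m
Total path = 14 m; average speed = 14/17 = 14/17 m/s.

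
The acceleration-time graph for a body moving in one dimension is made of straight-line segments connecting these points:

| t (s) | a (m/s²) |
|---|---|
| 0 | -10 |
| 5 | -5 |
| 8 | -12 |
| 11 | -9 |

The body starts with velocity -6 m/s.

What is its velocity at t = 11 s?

Δv equals the area under the a-t graph; then v = v₀ + Δv.
0–5 s: ½(-10 + -5)(5) = -37.5 m/s
5–8 s: ½(-5 + -12)(3) = -25.5 m/s
8–11 s: ½(-12 + -9)(3) = -31.5 m/s
Δv = -94.5 m/s, so v(11) = -6 + (-94.5) = -100.5 m/s.

-100.5 m/s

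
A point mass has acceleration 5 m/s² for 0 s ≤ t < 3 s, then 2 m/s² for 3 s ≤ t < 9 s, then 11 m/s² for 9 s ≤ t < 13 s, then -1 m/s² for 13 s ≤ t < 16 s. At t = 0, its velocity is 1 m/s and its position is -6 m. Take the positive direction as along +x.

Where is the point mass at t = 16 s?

On each constant-a segment, Δv = aΔt and Δx = v₀Δt + ½aΔt²; chain segment to segment.
0–3 s: v starts 1 m/s; Δx = 1·3 + ½·5·3² = 25.5 m; v ends 16 m/s.
3–9 s: v starts 16 m/s; Δx = 16·6 + ½·2·6² = 132 m; v ends 28 m/s.
9–13 s: v starts 28 m/s; Δx = 28·4 + ½·11·4² = 200 m; v ends 72 m/s.
13–16 s: v starts 72 m/s; Δx = 72·3 + ½·-1·3² = 211.5 m; v ends 69 m/s.
x(16) = -6 + Σ Δx = 563 m.

563 m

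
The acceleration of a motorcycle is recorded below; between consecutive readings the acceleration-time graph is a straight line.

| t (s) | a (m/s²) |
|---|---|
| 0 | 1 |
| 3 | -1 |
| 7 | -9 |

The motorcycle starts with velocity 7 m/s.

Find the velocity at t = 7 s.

Δv equals the area under the a-t graph; then v = v₀ + Δv.
0–3 s: ½(1 + -1)(3) = 0 m/s
3–7 s: ½(-1 + -9)(4) = -20 m/s
Δv = -20 m/s, so v(7) = 7 + (-20) = -13 m/s.

-13 m/s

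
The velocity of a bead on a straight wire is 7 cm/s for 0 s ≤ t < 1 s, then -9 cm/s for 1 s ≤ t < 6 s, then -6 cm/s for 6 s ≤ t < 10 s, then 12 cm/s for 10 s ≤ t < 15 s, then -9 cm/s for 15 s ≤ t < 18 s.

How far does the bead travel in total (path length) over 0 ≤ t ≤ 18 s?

163 cm

Distance (not displacement) is the total path length: add the absolute areas under v-t.
0–1 s: |7| × 1 = 7 cm
1–6 s: |-9| × 5 = 45 cm
6–10 s: |-6| × 4 = 24 cm
10–15 s: |12| × 5 = 60 cm
15–18 s: |-9| × 3 = 27 cm
Total distance = 163 cm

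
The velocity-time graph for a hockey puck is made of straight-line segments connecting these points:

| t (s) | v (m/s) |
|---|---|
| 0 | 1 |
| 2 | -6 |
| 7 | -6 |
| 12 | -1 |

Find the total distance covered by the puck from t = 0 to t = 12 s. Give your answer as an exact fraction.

Distance (not displacement) is the total path length: add the absolute areas under v-t.
0–2 s: v = 0 at t = 2/7 s; triangle areas 1/7 + 36/7 = 37/7 m
2–7 s: |-6| × 5 = 30 m
7–12 s: |½(-6 + -1)(5)| = 17.5 m
Total distance = 739/14 m

739/14 m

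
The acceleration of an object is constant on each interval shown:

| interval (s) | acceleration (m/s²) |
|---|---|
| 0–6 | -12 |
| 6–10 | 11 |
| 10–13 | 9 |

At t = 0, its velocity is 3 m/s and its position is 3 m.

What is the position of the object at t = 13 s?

-417.5 m

On each constant-a segment, Δv = aΔt and Δx = v₀Δt + ½aΔt²; chain segment to segment.
0–6 s: v starts 3 m/s; Δx = 3·6 + ½·-12·6² = -198 m; v ends -69 m/s.
6–10 s: v starts -69 m/s; Δx = -69·4 + ½·11·4² = -188 m; v ends -25 m/s.
10–13 s: v starts -25 m/s; Δx = -25·3 + ½·9·3² = -34.5 m; v ends 2 m/s.
x(13) = 3 + Σ Δx = -417.5 m.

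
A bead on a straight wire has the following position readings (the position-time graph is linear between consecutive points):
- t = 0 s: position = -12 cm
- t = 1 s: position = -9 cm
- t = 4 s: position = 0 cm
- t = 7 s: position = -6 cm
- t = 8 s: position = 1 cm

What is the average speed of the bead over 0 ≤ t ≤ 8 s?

3.125 cm/s

Average speed = (total path length)/(elapsed time); on a piecewise-linear x-t graph the path length is Σ|Δx|.
0–1 s: |Δx| = |-9 − -12| = 3 cm
1–4 s: |Δx| = |0 − -9| = 9 cm
4–7 s: |Δx| = |-6 − 0| = 6 cm
7–8 s: |Δx| = |1 − -6| = 7 cm
Total path = 25 cm; average speed = 25/8 = 3.125 cm/s.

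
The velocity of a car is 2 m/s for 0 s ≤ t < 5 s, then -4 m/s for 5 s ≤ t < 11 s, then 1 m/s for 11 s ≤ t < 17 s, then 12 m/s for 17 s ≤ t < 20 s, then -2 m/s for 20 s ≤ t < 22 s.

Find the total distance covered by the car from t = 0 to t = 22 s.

80 m

Total distance travelled is ∫|v| dt — sum the magnitudes of each area piece.
0–5 s: |2| × 5 = 10 m
5–11 s: |-4| × 6 = 24 m
11–17 s: |1| × 6 = 6 m
17–20 s: |12| × 3 = 36 m
20–22 s: |-2| × 2 = 4 m
Total distance = 80 m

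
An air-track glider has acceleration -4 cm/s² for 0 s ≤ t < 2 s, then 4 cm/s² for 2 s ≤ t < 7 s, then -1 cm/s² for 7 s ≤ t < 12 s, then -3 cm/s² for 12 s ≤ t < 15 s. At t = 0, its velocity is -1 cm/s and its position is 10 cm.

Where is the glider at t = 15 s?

On each constant-a segment, Δv = aΔt and Δx = v₀Δt + ½aΔt²; chain segment to segment.
0–2 s: v starts -1 cm/s; Δx = -1·2 + ½·-4·2² = -10 cm; v ends -9 cm/s.
2–7 s: v starts -9 cm/s; Δx = -9·5 + ½·4·5² = 5 cm; v ends 11 cm/s.
7–12 s: v starts 11 cm/s; Δx = 11·5 + ½·-1·5² = 42.5 cm; v ends 6 cm/s.
12–15 s: v starts 6 cm/s; Δx = 6·3 + ½·-3·3² = 4.5 cm; v ends -3 cm/s.
x(15) = 10 + Σ Δx = 52 cm.

52 cm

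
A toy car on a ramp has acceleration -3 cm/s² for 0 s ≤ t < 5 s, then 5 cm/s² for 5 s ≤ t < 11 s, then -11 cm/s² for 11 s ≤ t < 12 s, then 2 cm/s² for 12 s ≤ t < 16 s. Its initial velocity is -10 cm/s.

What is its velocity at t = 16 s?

2 cm/s

Δv equals the area under the a-t graph; then v = v₀ + Δv.
0–5 s: -3 × 5 = -15 cm/s
5–11 s: 5 × 6 = 30 cm/s
11–12 s: -11 × 1 = -11 cm/s
12–16 s: 2 × 4 = 8 cm/s
Δv = 12 cm/s, so v(16) = -10 + (12) = 2 cm/s.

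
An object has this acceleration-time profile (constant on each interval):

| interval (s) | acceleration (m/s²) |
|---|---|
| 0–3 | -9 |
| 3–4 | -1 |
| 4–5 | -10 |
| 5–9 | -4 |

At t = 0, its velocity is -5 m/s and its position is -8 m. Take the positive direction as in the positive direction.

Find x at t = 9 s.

-338 m

On each constant-a segment, Δv = aΔt and Δx = v₀Δt + ½aΔt²; chain segment to segment.
0–3 s: v starts -5 m/s; Δx = -5·3 + ½·-9·3² = -55.5 m; v ends -32 m/s.
3–4 s: v starts -32 m/s; Δx = -32·1 + ½·-1·1² = -32.5 m; v ends -33 m/s.
4–5 s: v starts -33 m/s; Δx = -33·1 + ½·-10·1² = -38 m; v ends -43 m/s.
5–9 s: v starts -43 m/s; Δx = -43·4 + ½·-4·4² = -204 m; v ends -59 m/s.
x(9) = -8 + Σ Δx = -338 m.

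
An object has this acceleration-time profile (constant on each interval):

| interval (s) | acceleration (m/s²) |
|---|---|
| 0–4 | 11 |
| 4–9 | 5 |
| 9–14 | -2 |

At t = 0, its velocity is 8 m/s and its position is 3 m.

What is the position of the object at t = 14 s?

On each constant-a segment, Δv = aΔt and Δx = v₀Δt + ½aΔt²; chain segment to segment.
0–4 s: v starts 8 m/s; Δx = 8·4 + ½·11·4² = 120 m; v ends 52 m/s.
4–9 s: v starts 52 m/s; Δx = 52·5 + ½·5·5² = 322.5 m; v ends 77 m/s.
9–14 s: v starts 77 m/s; Δx = 77·5 + ½·-2·5² = 360 m; v ends 67 m/s.
x(14) = 3 + Σ Δx = 805.5 m.

805.5 m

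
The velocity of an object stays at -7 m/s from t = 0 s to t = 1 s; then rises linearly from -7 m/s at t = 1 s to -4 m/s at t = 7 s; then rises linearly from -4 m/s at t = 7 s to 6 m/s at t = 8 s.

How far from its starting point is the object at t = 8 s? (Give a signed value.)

-39 m

Net displacement equals the area under the velocity-time graph (areas below the axis count negative).
0–1 s: -7 × 1 = -7 m
1–7 s: ½(-7 + -4)(6) = -33 m
7–8 s: ½(-4 + 6)(1) = 1 m
Net displacement = -39 m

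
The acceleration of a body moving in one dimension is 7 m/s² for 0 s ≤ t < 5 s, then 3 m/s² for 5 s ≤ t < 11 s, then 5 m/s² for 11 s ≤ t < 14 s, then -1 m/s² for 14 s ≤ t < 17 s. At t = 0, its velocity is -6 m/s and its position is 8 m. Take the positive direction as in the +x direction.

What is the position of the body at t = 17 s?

638.5 m

On each constant-a segment, Δv = aΔt and Δx = v₀Δt + ½aΔt²; chain segment to segment.
0–5 s: v starts -6 m/s; Δx = -6·5 + ½·7·5² = 57.5 m; v ends 29 m/s.
5–11 s: v starts 29 m/s; Δx = 29·6 + ½·3·6² = 228 m; v ends 47 m/s.
11–14 s: v starts 47 m/s; Δx = 47·3 + ½·5·3² = 163.5 m; v ends 62 m/s.
14–17 s: v starts 62 m/s; Δx = 62·3 + ½·-1·3² = 181.5 m; v ends 59 m/s.
x(17) = 8 + Σ Δx = 638.5 m.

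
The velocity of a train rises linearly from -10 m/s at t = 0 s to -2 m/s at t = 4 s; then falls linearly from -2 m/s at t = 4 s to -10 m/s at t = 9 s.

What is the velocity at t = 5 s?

-3.6 m/s

On 4–9 s the graph is linear from -2 to -10 m/s: v(5) = -2 + (-10 − -2)·(5 − 4)/(9 − 4) = -3.6 m/s.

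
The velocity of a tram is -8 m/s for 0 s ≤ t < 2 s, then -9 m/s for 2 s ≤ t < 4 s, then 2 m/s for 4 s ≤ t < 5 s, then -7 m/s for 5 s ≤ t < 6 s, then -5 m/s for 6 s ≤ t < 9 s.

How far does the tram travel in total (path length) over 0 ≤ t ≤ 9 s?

58 m

Total distance travelled is ∫|v| dt — sum the magnitudes of each area piece.
0–2 s: |-8| × 2 = 16 m
2–4 s: |-9| × 2 = 18 m
4–5 s: |2| × 1 = 2 m
5–6 s: |-7| × 1 = 7 m
6–9 s: |-5| × 3 = 15 m
Total distance = 58 m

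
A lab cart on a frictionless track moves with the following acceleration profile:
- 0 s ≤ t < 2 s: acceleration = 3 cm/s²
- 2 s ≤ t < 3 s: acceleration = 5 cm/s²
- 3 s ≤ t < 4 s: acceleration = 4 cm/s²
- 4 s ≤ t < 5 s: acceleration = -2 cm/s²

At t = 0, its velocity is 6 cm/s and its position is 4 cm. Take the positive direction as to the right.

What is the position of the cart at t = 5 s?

On each constant-a segment, Δv = aΔt and Δx = v₀Δt + ½aΔt²; chain segment to segment.
0–2 s: v starts 6 cm/s; Δx = 6·2 + ½·3·2² = 18 cm; v ends 12 cm/s.
2–3 s: v starts 12 cm/s; Δx = 12·1 + ½·5·1² = 14.5 cm; v ends 17 cm/s.
3–4 s: v starts 17 cm/s; Δx = 17·1 + ½·4·1² = 19 cm; v ends 21 cm/s.
4–5 s: v starts 21 cm/s; Δx = 21·1 + ½·-2·1² = 20 cm; v ends 19 cm/s.
x(5) = 4 + Σ Δx = 75.5 cm.

75.5 cm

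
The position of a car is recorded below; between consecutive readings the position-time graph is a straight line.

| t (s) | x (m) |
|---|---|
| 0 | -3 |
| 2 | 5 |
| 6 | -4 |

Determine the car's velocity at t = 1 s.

Velocity is the slope of the x-t graph on 0–2 s: (5 − -3)/(2 − 0) = 4 m/s.

4 m/s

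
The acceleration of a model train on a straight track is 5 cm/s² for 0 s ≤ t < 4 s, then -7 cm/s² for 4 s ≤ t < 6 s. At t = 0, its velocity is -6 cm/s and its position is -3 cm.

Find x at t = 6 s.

27 cm

On each constant-a segment, Δv = aΔt and Δx = v₀Δt + ½aΔt²; chain segment to segment.
0–4 s: v starts -6 cm/s; Δx = -6·4 + ½·5·4² = 16 cm; v ends 14 cm/s.
4–6 s: v starts 14 cm/s; Δx = 14·2 + ½·-7·2² = 14 cm; v ends 0 cm/s.
x(6) = -3 + Σ Δx = 27 cm.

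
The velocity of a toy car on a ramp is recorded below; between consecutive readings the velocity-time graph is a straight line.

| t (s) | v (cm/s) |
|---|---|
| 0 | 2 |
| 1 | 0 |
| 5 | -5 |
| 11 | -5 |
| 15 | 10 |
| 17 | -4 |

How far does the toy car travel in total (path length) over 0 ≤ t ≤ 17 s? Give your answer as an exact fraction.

Total distance travelled is ∫|v| dt — sum the magnitudes of each area piece.
0–1 s: |½(2 + 0)(1)| = 1 cm
1–5 s: |½(0 + -5)(4)| = 10 cm
5–11 s: |-5| × 6 = 30 cm
11–15 s: v = 0 at t = 37/3 s; triangle areas 10/3 + 40/3 = 50/3 cm
15–17 s: v = 0 at t = 115/7 s; triangle areas 50/7 + 8/7 = 58/7 cm
Total distance = 1385/21 cm

1385/21 cm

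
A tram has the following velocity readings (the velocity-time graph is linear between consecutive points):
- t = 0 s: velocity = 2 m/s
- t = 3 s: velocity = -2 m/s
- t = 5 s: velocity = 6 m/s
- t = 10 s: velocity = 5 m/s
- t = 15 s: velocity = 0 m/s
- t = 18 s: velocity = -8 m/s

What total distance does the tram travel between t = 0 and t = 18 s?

60 m

Distance (not displacement) is the total path length: add the absolute areas under v-t.
0–3 s: v = 0 at t = 1.5 s; triangle areas 1.5 + 1.5 = 3 m
3–5 s: v = 0 at t = 3.5 s; triangle areas 0.5 + 4.5 = 5 m
5–10 s: |½(6 + 5)(5)| = 27.5 m
10–15 s: |½(5 + 0)(5)| = 12.5 m
15–18 s: |½(0 + -8)(3)| = 12 m
Total distance = 60 m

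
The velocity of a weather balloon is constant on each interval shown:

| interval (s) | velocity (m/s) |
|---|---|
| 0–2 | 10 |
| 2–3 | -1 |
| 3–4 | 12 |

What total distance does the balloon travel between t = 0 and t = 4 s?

33 m

Total distance travelled is ∫|v| dt — sum the magnitudes of each area piece.
0–2 s: |10| × 2 = 20 m
2–3 s: |-1| × 1 = 1 m
3–4 s: |12| × 1 = 12 m
Total distance = 33 m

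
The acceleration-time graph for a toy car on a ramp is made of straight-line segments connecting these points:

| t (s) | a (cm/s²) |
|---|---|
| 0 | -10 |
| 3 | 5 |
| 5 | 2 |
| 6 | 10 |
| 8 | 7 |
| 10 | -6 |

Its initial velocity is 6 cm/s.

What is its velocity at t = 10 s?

29.5 cm/s

Δv equals the area under the a-t graph; then v = v₀ + Δv.
0–3 s: ½(-10 + 5)(3) = -7.5 cm/s
3–5 s: ½(5 + 2)(2) = 7 cm/s
5–6 s: ½(2 + 10)(1) = 6 cm/s
6–8 s: ½(10 + 7)(2) = 17 cm/s
8–10 s: ½(7 + -6)(2) = 1 cm/s
Δv = 23.5 cm/s, so v(10) = 6 + (23.5) = 29.5 cm/s.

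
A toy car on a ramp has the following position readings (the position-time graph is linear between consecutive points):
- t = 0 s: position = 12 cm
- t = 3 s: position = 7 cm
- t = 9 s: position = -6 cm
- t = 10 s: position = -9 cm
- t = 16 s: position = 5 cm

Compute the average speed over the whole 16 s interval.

Average speed = (total path length)/(elapsed time); on a piecewise-linear x-t graph the path length is Σ|Δx|.
0–3 s: |Δx| = |7 − 12| = 5 cm
3–9 s: |Δx| = |-6 − 7| = 13 cm
9–10 s: |Δx| = |-9 − -6| = 3 cm
10–16 s: |Δx| = |5 − -9| = 14 cm
Total path = 35 cm; average speed = 35/16 = 2.1875 cm/s.

2.1875 cm/s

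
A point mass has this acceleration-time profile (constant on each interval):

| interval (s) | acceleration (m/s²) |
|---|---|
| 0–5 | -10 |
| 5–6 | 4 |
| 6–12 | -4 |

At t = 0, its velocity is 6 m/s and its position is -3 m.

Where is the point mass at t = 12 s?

-452 m

On each constant-a segment, Δv = aΔt and Δx = v₀Δt + ½aΔt²; chain segment to segment.
0–5 s: v starts 6 m/s; Δx = 6·5 + ½·-10·5² = -95 m; v ends -44 m/s.
5–6 s: v starts -44 m/s; Δx = -44·1 + ½·4·1² = -42 m; v ends -40 m/s.
6–12 s: v starts -40 m/s; Δx = -40·6 + ½·-4·6² = -312 m; v ends -64 m/s.
x(12) = -3 + Σ Δx = -452 m.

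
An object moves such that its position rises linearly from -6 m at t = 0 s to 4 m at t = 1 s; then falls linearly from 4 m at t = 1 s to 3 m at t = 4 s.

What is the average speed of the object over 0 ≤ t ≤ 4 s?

Average speed = (total path length)/(elapsed time); on a piecewise-linear x-t graph the path length is Σ|Δx|.
0–1 s: |Δx| = |4 − -6| = 10 m
1–4 s: |Δx| = |3 − 4| = 1 m
Total path = 11 m; average speed = 11/4 = 2.75 m/s.

2.75 m/s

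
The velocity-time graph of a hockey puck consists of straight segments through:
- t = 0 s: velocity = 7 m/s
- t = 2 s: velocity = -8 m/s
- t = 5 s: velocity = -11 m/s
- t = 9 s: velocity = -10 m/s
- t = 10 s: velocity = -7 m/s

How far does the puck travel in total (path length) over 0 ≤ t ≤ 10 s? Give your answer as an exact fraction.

Distance (not displacement) is the total path length: add the absolute areas under v-t.
0–2 s: v = 0 at t = 14/15 s; triangle areas 49/15 + 64/15 = 113/15 m
2–5 s: |½(-8 + -11)(3)| = 28.5 m
5–9 s: |½(-11 + -10)(4)| = 42 m
9–10 s: |½(-10 + -7)(1)| = 8.5 m
Total distance = 1298/15 m

1298/15 m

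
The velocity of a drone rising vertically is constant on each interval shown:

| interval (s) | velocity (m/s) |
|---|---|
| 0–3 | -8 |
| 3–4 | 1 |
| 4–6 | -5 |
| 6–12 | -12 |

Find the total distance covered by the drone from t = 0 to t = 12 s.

Distance (not displacement) is the total path length: add the absolute areas under v-t.
0–3 s: |-8| × 3 = 24 m
3–4 s: |1| × 1 = 1 m
4–6 s: |-5| × 2 = 10 m
6–12 s: |-12| × 6 = 72 m
Total distance = 107 m

107 m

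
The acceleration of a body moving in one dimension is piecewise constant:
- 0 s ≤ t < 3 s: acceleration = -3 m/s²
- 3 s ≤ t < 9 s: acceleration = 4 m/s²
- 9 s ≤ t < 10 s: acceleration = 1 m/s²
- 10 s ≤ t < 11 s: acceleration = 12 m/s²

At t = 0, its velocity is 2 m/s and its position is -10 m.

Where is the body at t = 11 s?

On each constant-a segment, Δv = aΔt and Δx = v₀Δt + ½aΔt²; chain segment to segment.
0–3 s: v starts 2 m/s; Δx = 2·3 + ½·-3·3² = -7.5 m; v ends -7 m/s.
3–9 s: v starts -7 m/s; Δx = -7·6 + ½·4·6² = 30 m; v ends 17 m/s.
9–10 s: v starts 17 m/s; Δx = 17·1 + ½·1·1² = 17.5 m; v ends 18 m/s.
10–11 s: v starts 18 m/s; Δx = 18·1 + ½·12·1² = 24 m; v ends 30 m/s.
x(11) = -10 + Σ Δx = 54 m.

54 m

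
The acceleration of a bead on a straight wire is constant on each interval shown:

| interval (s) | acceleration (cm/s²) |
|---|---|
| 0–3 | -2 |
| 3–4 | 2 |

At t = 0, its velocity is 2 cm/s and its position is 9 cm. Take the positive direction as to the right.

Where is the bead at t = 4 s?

3 cm

On each constant-a segment, Δv = aΔt and Δx = v₀Δt + ½aΔt²; chain segment to segment.
0–3 s: v starts 2 cm/s; Δx = 2·3 + ½·-2·3² = -3 cm; v ends -4 cm/s.
3–4 s: v starts -4 cm/s; Δx = -4·1 + ½·2·1² = -3 cm; v ends -2 cm/s.
x(4) = 9 + Σ Δx = 3 cm.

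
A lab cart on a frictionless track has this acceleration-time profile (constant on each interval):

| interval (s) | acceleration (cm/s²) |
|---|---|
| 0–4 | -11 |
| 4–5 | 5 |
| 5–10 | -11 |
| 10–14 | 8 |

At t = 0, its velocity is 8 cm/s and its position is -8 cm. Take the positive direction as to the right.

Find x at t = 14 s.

On each constant-a segment, Δv = aΔt and Δx = v₀Δt + ½aΔt²; chain segment to segment.
0–4 s: v starts 8 cm/s; Δx = 8·4 + ½·-11·4² = -56 cm; v ends -36 cm/s.
4–5 s: v starts -36 cm/s; Δx = -36·1 + ½·5·1² = -33.5 cm; v ends -31 cm/s.
5–10 s: v starts -31 cm/s; Δx = -31·5 + ½·-11·5² = -292.5 cm; v ends -86 cm/s.
10–14 s: v starts -86 cm/s; Δx = -86·4 + ½·8·4² = -280 cm; v ends -54 cm/s.
x(14) = -8 + Σ Δx = -670 cm.

-670 cm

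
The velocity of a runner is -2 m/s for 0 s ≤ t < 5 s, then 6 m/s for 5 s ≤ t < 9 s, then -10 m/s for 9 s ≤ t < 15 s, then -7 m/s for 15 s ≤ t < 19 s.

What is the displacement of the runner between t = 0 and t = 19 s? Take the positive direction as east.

-74 m

Displacement is the signed area under the v-t curve.
0–5 s: -2 × 5 = -10 m
5–9 s: 6 × 4 = 24 m
9–15 s: -10 × 6 = -60 m
15–19 s: -7 × 4 = -28 m
Net displacement = -74 m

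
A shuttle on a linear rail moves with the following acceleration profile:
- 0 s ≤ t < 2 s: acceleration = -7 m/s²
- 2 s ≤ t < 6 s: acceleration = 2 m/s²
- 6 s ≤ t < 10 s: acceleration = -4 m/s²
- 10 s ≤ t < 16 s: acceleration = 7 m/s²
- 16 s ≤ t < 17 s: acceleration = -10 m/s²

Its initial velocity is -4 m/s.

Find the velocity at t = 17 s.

Δv equals the area under the a-t graph; then v = v₀ + Δv.
0–2 s: -7 × 2 = -14 m/s
2–6 s: 2 × 4 = 8 m/s
6–10 s: -4 × 4 = -16 m/s
10–16 s: 7 × 6 = 42 m/s
16–17 s: -10 × 1 = -10 m/s
Δv = 10 m/s, so v(17) = -4 + (10) = 6 m/s.

6 m/s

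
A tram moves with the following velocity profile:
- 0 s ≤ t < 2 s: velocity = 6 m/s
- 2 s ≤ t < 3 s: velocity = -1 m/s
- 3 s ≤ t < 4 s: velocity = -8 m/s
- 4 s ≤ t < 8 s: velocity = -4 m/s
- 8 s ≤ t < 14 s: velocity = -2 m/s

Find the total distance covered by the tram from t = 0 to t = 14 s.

Distance (not displacement) is the total path length: add the absolute areas under v-t.
0–2 s: |6| × 2 = 12 m
2–3 s: |-1| × 1 = 1 m
3–4 s: |-8| × 1 = 8 m
4–8 s: |-4| × 4 = 16 m
8–14 s: |-2| × 6 = 12 m
Total distance = 49 m

49 m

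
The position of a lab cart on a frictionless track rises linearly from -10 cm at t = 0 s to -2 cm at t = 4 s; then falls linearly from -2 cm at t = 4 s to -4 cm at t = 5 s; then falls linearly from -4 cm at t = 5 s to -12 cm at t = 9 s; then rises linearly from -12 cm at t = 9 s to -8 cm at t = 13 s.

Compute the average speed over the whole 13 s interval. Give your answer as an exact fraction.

Average speed = (total path length)/(elapsed time); on a piecewise-linear x-t graph the path length is Σ|Δx|.
0–4 s: |Δx| = |-2 − -10| = 8 cm
4–5 s: |Δx| = |-4 − -2| = 2 cm
5–9 s: |Δx| = |-12 − -4| = 8 cm
9–13 s: |Δx| = |-8 − -12| = 4 cm
Total path = 22 cm; average speed = 22/13 = 22/13 cm/s.

22/13 cm/s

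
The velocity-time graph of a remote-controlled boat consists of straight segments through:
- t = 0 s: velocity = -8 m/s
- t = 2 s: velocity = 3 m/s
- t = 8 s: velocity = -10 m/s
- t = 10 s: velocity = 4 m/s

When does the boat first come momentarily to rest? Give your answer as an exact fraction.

t = 16/11 s

v changes sign on 0–2 s (from -8 to 3); the graph is linear there, so v = 0 at t = 0 + (8)·(2 − 0)/(3 − -8) = 16/11 s.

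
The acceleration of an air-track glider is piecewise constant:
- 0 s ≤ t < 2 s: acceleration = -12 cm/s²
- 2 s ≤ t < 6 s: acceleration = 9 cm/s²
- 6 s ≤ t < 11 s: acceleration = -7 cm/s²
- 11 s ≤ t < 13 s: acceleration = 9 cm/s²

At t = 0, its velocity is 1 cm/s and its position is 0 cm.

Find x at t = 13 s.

-90.5 cm

On each constant-a segment, Δv = aΔt and Δx = v₀Δt + ½aΔt²; chain segment to segment.
0–2 s: v starts 1 cm/s; Δx = 1·2 + ½·-12·2² = -22 cm; v ends -23 cm/s.
2–6 s: v starts -23 cm/s; Δx = -23·4 + ½·9·4² = -20 cm; v ends 13 cm/s.
6–11 s: v starts 13 cm/s; Δx = 13·5 + ½·-7·5² = -22.5 cm; v ends -22 cm/s.
11–13 s: v starts -22 cm/s; Δx = -22·2 + ½·9·2² = -26 cm; v ends -4 cm/s.
x(13) = 0 + Σ Δx = -90.5 cm.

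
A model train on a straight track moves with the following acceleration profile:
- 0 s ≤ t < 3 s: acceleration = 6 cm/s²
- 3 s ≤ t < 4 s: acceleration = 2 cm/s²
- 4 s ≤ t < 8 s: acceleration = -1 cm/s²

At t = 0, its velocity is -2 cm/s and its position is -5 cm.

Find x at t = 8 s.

97 cm

On each constant-a segment, Δv = aΔt and Δx = v₀Δt + ½aΔt²; chain segment to segment.
0–3 s: v starts -2 cm/s; Δx = -2·3 + ½·6·3² = 21 cm; v ends 16 cm/s.
3–4 s: v starts 16 cm/s; Δx = 16·1 + ½·2·1² = 17 cm; v ends 18 cm/s.
4–8 s: v starts 18 cm/s; Δx = 18·4 + ½·-1·4² = 64 cm; v ends 14 cm/s.
x(8) = -5 + Σ Δx = 97 cm.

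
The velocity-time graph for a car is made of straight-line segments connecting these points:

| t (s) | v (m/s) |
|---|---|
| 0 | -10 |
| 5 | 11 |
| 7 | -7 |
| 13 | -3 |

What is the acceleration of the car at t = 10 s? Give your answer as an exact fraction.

Acceleration is the slope of the v-t graph on 7–13 s: (-3 − -7)/(13 − 7) = 2/3 m/s².

2/3 m/s²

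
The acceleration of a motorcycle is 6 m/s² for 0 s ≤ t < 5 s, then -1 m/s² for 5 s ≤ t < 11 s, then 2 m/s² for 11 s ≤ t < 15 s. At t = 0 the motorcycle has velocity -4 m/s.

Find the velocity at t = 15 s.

28 m/s

Δv equals the area under the a-t graph; then v = v₀ + Δv.
0–5 s: 6 × 5 = 30 m/s
5–11 s: -1 × 6 = -6 m/s
11–15 s: 2 × 4 = 8 m/s
Δv = 32 m/s, so v(15) = -4 + (32) = 28 m/s.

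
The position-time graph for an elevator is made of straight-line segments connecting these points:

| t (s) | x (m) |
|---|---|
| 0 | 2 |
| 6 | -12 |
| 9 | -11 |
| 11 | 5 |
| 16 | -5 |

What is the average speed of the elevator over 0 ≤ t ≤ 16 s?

Average speed = (total path length)/(elapsed time); on a piecewise-linear x-t graph the path length is Σ|Δx|.
0–6 s: |Δx| = |-12 − 2| = 14 m
6–9 s: |Δx| = |-11 − -12| = 1 m
9–11 s: |Δx| = |5 − -11| = 16 m
11–16 s: |Δx| = |-5 − 5| = 10 m
Total path = 41 m; average speed = 41/16 = 2.5625 m/s.

2.5625 m/s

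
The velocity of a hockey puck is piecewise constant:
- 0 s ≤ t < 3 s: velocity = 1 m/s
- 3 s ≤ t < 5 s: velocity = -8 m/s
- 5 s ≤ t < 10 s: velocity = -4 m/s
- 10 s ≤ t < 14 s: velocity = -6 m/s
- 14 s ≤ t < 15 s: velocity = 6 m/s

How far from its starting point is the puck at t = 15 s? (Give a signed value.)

-51 m

Displacement is the signed area under the v-t curve.
0–3 s: 1 × 3 = 3 m
3–5 s: -8 × 2 = -16 m
5–10 s: -4 × 5 = -20 m
10–14 s: -6 × 4 = -24 m
14–15 s: 6 × 1 = 6 m
Net displacement = -51 m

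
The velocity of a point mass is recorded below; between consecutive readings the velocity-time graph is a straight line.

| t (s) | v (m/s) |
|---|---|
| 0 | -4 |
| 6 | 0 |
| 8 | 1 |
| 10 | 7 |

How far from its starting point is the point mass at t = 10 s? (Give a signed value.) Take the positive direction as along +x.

-3 m

Displacement is the signed area under the v-t curve.
0–6 s: ½(-4 + 0)(6) = -12 m
6–8 s: ½(0 + 1)(2) = 1 m
8–10 s: ½(1 + 7)(2) = 8 m
Net displacement = -3 m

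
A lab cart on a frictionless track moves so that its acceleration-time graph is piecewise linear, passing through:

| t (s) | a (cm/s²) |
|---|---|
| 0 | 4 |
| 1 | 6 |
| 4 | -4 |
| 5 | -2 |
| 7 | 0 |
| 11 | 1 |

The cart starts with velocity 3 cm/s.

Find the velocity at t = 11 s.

Δv equals the area under the a-t graph; then v = v₀ + Δv.
0–1 s: ½(4 + 6)(1) = 5 cm/s
1–4 s: ½(6 + -4)(3) = 3 cm/s
4–5 s: ½(-4 + -2)(1) = -3 cm/s
5–7 s: ½(-2 + 0)(2) = -2 cm/s
7–11 s: ½(0 + 1)(4) = 2 cm/s
Δv = 5 cm/s, so v(11) = 3 + (5) = 8 cm/s.

8 cm/s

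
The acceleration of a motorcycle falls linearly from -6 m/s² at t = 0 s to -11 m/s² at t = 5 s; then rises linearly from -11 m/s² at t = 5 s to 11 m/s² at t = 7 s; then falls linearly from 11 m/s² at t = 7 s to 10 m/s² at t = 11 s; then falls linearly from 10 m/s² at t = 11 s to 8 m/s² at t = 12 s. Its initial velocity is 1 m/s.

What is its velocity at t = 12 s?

Δv equals the area under the a-t graph; then v = v₀ + Δv.
0–5 s: ½(-6 + -11)(5) = -42.5 m/s
5–7 s: ½(-11 + 11)(2) = 0 m/s
7–11 s: ½(11 + 10)(4) = 42 m/s
11–12 s: ½(10 + 8)(1) = 9 m/s
Δv = 8.5 m/s, so v(12) = 1 + (8.5) = 9.5 m/s.

9.5 m/s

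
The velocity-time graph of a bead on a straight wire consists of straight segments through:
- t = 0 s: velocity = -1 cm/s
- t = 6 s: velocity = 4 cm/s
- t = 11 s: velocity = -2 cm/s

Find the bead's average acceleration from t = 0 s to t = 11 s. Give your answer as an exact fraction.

-1/11 cm/s²

Average acceleration = Δv/Δt = (-2 − -1)/(11 − 0) = -1/11 cm/s².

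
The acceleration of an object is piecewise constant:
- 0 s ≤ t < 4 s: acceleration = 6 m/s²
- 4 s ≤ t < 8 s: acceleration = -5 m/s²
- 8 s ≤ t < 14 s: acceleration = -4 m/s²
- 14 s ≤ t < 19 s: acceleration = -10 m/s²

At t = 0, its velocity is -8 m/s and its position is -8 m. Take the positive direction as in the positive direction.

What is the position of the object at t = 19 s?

-329 m

On each constant-a segment, Δv = aΔt and Δx = v₀Δt + ½aΔt²; chain segment to segment.
0–4 s: v starts -8 m/s; Δx = -8·4 + ½·6·4² = 16 m; v ends 16 m/s.
4–8 s: v starts 16 m/s; Δx = 16·4 + ½·-5·4² = 24 m; v ends -4 m/s.
8–14 s: v starts -4 m/s; Δx = -4·6 + ½·-4·6² = -96 m; v ends -28 m/s.
14–19 s: v starts -28 m/s; Δx = -28·5 + ½·-10·5² = -265 m; v ends -78 m/s.
x(19) = -8 + Σ Δx = -329 m.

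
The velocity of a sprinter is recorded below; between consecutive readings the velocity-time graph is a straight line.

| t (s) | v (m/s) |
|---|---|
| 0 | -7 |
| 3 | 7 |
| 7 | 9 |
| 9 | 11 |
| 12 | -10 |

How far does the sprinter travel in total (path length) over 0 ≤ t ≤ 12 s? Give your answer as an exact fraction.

548/7 m

Distance (not displacement) is the total path length: add the absolute areas under v-t.
0–3 s: v = 0 at t = 1.5 s; triangle areas 5.25 + 5.25 = 10.5 m
3–7 s: |½(7 + 9)(4)| = 32 m
7–9 s: |½(9 + 11)(2)| = 20 m
9–12 s: v = 0 at t = 74/7 s; triangle areas 121/14 + 50/7 = 221/14 m
Total distance = 548/7 m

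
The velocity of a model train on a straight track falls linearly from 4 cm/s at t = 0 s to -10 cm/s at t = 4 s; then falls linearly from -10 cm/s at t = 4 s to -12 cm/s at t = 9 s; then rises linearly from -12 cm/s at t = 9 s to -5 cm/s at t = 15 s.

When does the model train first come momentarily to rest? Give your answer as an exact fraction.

v changes sign on 0–4 s (from 4 to -10); the graph is linear there, so v = 0 at t = 0 + (-4)·(4 − 0)/(-10 − 4) = 8/7 s.

t = 8/7 s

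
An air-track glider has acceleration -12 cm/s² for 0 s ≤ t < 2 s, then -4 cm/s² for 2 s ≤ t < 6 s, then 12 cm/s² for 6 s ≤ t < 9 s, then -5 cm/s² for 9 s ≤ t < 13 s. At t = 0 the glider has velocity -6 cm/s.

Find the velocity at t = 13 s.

-30 cm/s

Δv equals the area under the a-t graph; then v = v₀ + Δv.
0–2 s: -12 × 2 = -24 cm/s
2–6 s: -4 × 4 = -16 cm/s
6–9 s: 12 × 3 = 36 cm/s
9–13 s: -5 × 4 = -20 cm/s
Δv = -24 cm/s, so v(13) = -6 + (-24) = -30 cm/s.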